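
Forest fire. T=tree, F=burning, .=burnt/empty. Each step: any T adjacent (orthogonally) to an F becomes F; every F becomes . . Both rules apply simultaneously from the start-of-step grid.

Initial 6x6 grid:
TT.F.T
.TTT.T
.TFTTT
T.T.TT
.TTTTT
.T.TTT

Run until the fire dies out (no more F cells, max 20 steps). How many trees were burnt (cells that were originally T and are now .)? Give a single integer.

Answer: 23

Derivation:
Step 1: +5 fires, +2 burnt (F count now 5)
Step 2: +3 fires, +5 burnt (F count now 3)
Step 3: +5 fires, +3 burnt (F count now 5)
Step 4: +6 fires, +5 burnt (F count now 6)
Step 5: +3 fires, +6 burnt (F count now 3)
Step 6: +1 fires, +3 burnt (F count now 1)
Step 7: +0 fires, +1 burnt (F count now 0)
Fire out after step 7
Initially T: 24, now '.': 35
Total burnt (originally-T cells now '.'): 23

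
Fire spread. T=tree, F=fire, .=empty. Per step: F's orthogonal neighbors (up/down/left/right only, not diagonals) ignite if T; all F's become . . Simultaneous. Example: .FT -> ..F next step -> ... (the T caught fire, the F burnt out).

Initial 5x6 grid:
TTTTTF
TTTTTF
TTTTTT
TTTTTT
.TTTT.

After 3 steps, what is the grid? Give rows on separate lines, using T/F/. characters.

Step 1: 3 trees catch fire, 2 burn out
  TTTTF.
  TTTTF.
  TTTTTF
  TTTTTT
  .TTTT.
Step 2: 4 trees catch fire, 3 burn out
  TTTF..
  TTTF..
  TTTTF.
  TTTTTF
  .TTTT.
Step 3: 4 trees catch fire, 4 burn out
  TTF...
  TTF...
  TTTF..
  TTTTF.
  .TTTT.

TTF...
TTF...
TTTF..
TTTTF.
.TTTT.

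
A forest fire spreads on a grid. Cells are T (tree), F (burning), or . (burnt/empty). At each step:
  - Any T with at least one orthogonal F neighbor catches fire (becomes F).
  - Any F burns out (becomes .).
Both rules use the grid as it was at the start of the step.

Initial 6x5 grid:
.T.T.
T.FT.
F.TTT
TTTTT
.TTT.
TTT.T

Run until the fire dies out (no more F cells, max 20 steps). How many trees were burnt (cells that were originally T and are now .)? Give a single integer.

Answer: 17

Derivation:
Step 1: +4 fires, +2 burnt (F count now 4)
Step 2: +4 fires, +4 burnt (F count now 4)
Step 3: +4 fires, +4 burnt (F count now 4)
Step 4: +4 fires, +4 burnt (F count now 4)
Step 5: +1 fires, +4 burnt (F count now 1)
Step 6: +0 fires, +1 burnt (F count now 0)
Fire out after step 6
Initially T: 19, now '.': 28
Total burnt (originally-T cells now '.'): 17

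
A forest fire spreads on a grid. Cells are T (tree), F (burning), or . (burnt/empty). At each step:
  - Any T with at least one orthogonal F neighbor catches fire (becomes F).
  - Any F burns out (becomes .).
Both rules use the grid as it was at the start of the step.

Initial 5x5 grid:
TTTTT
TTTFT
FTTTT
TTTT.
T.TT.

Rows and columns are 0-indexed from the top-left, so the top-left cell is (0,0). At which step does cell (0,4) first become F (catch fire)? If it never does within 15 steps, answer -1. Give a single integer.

Step 1: cell (0,4)='T' (+7 fires, +2 burnt)
Step 2: cell (0,4)='F' (+9 fires, +7 burnt)
  -> target ignites at step 2
Step 3: cell (0,4)='.' (+3 fires, +9 burnt)
Step 4: cell (0,4)='.' (+1 fires, +3 burnt)
Step 5: cell (0,4)='.' (+0 fires, +1 burnt)
  fire out at step 5

2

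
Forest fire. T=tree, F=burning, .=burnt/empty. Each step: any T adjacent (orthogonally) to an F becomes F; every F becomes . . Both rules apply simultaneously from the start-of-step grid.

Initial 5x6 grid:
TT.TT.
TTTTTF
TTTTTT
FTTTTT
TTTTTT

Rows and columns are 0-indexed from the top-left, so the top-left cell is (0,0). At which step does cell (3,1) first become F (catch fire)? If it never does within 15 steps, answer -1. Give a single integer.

Step 1: cell (3,1)='F' (+5 fires, +2 burnt)
  -> target ignites at step 1
Step 2: cell (3,1)='.' (+8 fires, +5 burnt)
Step 3: cell (3,1)='.' (+10 fires, +8 burnt)
Step 4: cell (3,1)='.' (+3 fires, +10 burnt)
Step 5: cell (3,1)='.' (+0 fires, +3 burnt)
  fire out at step 5

1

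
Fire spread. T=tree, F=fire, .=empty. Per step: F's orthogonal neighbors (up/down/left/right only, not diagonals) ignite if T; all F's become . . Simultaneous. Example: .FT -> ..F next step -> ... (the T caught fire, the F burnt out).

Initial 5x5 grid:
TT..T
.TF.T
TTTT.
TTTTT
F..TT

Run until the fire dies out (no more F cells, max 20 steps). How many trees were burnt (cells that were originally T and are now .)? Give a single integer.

Step 1: +3 fires, +2 burnt (F count now 3)
Step 2: +6 fires, +3 burnt (F count now 6)
Step 3: +2 fires, +6 burnt (F count now 2)
Step 4: +2 fires, +2 burnt (F count now 2)
Step 5: +1 fires, +2 burnt (F count now 1)
Step 6: +0 fires, +1 burnt (F count now 0)
Fire out after step 6
Initially T: 16, now '.': 23
Total burnt (originally-T cells now '.'): 14

Answer: 14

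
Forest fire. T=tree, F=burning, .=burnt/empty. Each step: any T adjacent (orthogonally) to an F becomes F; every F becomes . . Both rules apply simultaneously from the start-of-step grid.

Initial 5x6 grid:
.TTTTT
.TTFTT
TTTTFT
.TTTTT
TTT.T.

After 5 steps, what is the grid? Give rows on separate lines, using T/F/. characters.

Step 1: 6 trees catch fire, 2 burn out
  .TTFTT
  .TF.FT
  TTTF.F
  .TTTFT
  TTT.T.
Step 2: 8 trees catch fire, 6 burn out
  .TF.FT
  .F...F
  TTF...
  .TTF.F
  TTT.F.
Step 3: 4 trees catch fire, 8 burn out
  .F...F
  ......
  TF....
  .TF...
  TTT...
Step 4: 3 trees catch fire, 4 burn out
  ......
  ......
  F.....
  .F....
  TTF...
Step 5: 1 trees catch fire, 3 burn out
  ......
  ......
  ......
  ......
  TF....

......
......
......
......
TF....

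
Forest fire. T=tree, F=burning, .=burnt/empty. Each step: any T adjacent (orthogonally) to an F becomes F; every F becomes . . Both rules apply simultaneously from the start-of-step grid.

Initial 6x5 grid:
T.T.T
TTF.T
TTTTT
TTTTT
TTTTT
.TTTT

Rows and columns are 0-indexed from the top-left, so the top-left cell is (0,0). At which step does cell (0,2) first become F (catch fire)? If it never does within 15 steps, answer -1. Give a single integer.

Step 1: cell (0,2)='F' (+3 fires, +1 burnt)
  -> target ignites at step 1
Step 2: cell (0,2)='.' (+4 fires, +3 burnt)
Step 3: cell (0,2)='.' (+6 fires, +4 burnt)
Step 4: cell (0,2)='.' (+6 fires, +6 burnt)
Step 5: cell (0,2)='.' (+5 fires, +6 burnt)
Step 6: cell (0,2)='.' (+1 fires, +5 burnt)
Step 7: cell (0,2)='.' (+0 fires, +1 burnt)
  fire out at step 7

1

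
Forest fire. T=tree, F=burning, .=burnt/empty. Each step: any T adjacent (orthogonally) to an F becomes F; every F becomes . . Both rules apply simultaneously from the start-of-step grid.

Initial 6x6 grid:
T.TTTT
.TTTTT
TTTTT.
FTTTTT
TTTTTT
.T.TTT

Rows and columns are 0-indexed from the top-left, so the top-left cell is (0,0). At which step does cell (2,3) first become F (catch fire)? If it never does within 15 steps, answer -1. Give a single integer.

Step 1: cell (2,3)='T' (+3 fires, +1 burnt)
Step 2: cell (2,3)='T' (+3 fires, +3 burnt)
Step 3: cell (2,3)='T' (+5 fires, +3 burnt)
Step 4: cell (2,3)='F' (+4 fires, +5 burnt)
  -> target ignites at step 4
Step 5: cell (2,3)='.' (+6 fires, +4 burnt)
Step 6: cell (2,3)='.' (+4 fires, +6 burnt)
Step 7: cell (2,3)='.' (+3 fires, +4 burnt)
Step 8: cell (2,3)='.' (+1 fires, +3 burnt)
Step 9: cell (2,3)='.' (+0 fires, +1 burnt)
  fire out at step 9

4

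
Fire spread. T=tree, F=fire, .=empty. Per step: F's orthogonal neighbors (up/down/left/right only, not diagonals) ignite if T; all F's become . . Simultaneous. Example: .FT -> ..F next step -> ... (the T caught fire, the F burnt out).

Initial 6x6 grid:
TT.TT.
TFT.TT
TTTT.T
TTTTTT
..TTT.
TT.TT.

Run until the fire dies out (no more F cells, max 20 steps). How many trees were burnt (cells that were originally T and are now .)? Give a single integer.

Answer: 24

Derivation:
Step 1: +4 fires, +1 burnt (F count now 4)
Step 2: +4 fires, +4 burnt (F count now 4)
Step 3: +3 fires, +4 burnt (F count now 3)
Step 4: +2 fires, +3 burnt (F count now 2)
Step 5: +2 fires, +2 burnt (F count now 2)
Step 6: +3 fires, +2 burnt (F count now 3)
Step 7: +2 fires, +3 burnt (F count now 2)
Step 8: +1 fires, +2 burnt (F count now 1)
Step 9: +1 fires, +1 burnt (F count now 1)
Step 10: +1 fires, +1 burnt (F count now 1)
Step 11: +1 fires, +1 burnt (F count now 1)
Step 12: +0 fires, +1 burnt (F count now 0)
Fire out after step 12
Initially T: 26, now '.': 34
Total burnt (originally-T cells now '.'): 24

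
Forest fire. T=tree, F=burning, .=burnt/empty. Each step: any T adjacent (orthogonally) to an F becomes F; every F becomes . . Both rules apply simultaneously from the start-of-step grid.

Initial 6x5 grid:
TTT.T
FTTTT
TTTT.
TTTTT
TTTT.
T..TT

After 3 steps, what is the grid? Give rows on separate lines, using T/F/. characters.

Step 1: 3 trees catch fire, 1 burn out
  FTT.T
  .FTTT
  FTTT.
  TTTTT
  TTTT.
  T..TT
Step 2: 4 trees catch fire, 3 burn out
  .FT.T
  ..FTT
  .FTT.
  FTTTT
  TTTT.
  T..TT
Step 3: 5 trees catch fire, 4 burn out
  ..F.T
  ...FT
  ..FT.
  .FTTT
  FTTT.
  T..TT

..F.T
...FT
..FT.
.FTTT
FTTT.
T..TT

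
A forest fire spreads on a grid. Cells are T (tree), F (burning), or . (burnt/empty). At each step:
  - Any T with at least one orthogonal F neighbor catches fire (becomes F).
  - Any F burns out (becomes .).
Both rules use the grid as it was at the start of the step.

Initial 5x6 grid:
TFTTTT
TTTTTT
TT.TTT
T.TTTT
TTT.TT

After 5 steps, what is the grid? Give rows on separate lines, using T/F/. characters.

Step 1: 3 trees catch fire, 1 burn out
  F.FTTT
  TFTTTT
  TT.TTT
  T.TTTT
  TTT.TT
Step 2: 4 trees catch fire, 3 burn out
  ...FTT
  F.FTTT
  TF.TTT
  T.TTTT
  TTT.TT
Step 3: 3 trees catch fire, 4 burn out
  ....FT
  ...FTT
  F..TTT
  T.TTTT
  TTT.TT
Step 4: 4 trees catch fire, 3 burn out
  .....F
  ....FT
  ...FTT
  F.TTTT
  TTT.TT
Step 5: 4 trees catch fire, 4 burn out
  ......
  .....F
  ....FT
  ..TFTT
  FTT.TT

......
.....F
....FT
..TFTT
FTT.TT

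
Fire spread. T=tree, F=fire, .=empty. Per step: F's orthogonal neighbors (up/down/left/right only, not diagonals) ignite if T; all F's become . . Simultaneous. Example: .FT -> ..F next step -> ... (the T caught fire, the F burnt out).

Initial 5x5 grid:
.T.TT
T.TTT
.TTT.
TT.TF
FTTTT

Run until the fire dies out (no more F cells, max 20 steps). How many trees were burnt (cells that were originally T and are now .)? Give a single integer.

Answer: 15

Derivation:
Step 1: +4 fires, +2 burnt (F count now 4)
Step 2: +4 fires, +4 burnt (F count now 4)
Step 3: +3 fires, +4 burnt (F count now 3)
Step 4: +3 fires, +3 burnt (F count now 3)
Step 5: +1 fires, +3 burnt (F count now 1)
Step 6: +0 fires, +1 burnt (F count now 0)
Fire out after step 6
Initially T: 17, now '.': 23
Total burnt (originally-T cells now '.'): 15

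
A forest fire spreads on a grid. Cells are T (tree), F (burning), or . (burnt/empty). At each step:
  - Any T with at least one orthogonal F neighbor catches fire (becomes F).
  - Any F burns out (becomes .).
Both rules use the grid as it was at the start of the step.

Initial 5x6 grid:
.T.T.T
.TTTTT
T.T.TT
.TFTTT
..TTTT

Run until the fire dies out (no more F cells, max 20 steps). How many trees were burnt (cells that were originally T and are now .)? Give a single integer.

Answer: 19

Derivation:
Step 1: +4 fires, +1 burnt (F count now 4)
Step 2: +3 fires, +4 burnt (F count now 3)
Step 3: +5 fires, +3 burnt (F count now 5)
Step 4: +5 fires, +5 burnt (F count now 5)
Step 5: +1 fires, +5 burnt (F count now 1)
Step 6: +1 fires, +1 burnt (F count now 1)
Step 7: +0 fires, +1 burnt (F count now 0)
Fire out after step 7
Initially T: 20, now '.': 29
Total burnt (originally-T cells now '.'): 19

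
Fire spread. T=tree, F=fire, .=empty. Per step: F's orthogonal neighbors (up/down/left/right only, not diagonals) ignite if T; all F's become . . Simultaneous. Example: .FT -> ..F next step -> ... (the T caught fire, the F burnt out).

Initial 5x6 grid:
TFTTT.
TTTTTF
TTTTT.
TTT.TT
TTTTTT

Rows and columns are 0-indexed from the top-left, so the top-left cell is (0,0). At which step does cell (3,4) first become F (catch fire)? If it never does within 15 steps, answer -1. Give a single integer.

Step 1: cell (3,4)='T' (+4 fires, +2 burnt)
Step 2: cell (3,4)='T' (+7 fires, +4 burnt)
Step 3: cell (3,4)='F' (+5 fires, +7 burnt)
  -> target ignites at step 3
Step 4: cell (3,4)='.' (+5 fires, +5 burnt)
Step 5: cell (3,4)='.' (+4 fires, +5 burnt)
Step 6: cell (3,4)='.' (+0 fires, +4 burnt)
  fire out at step 6

3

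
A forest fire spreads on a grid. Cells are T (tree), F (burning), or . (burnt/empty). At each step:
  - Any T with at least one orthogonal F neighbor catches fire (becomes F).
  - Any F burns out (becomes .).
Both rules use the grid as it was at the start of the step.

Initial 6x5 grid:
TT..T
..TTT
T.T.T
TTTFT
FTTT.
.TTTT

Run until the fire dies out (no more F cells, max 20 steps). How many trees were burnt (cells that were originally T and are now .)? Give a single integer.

Answer: 18

Derivation:
Step 1: +5 fires, +2 burnt (F count now 5)
Step 2: +7 fires, +5 burnt (F count now 7)
Step 3: +4 fires, +7 burnt (F count now 4)
Step 4: +2 fires, +4 burnt (F count now 2)
Step 5: +0 fires, +2 burnt (F count now 0)
Fire out after step 5
Initially T: 20, now '.': 28
Total burnt (originally-T cells now '.'): 18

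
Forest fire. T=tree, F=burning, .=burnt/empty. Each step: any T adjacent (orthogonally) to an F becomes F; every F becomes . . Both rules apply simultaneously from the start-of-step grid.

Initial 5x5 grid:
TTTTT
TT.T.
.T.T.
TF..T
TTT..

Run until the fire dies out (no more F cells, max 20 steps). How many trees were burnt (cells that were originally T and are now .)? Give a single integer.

Step 1: +3 fires, +1 burnt (F count now 3)
Step 2: +3 fires, +3 burnt (F count now 3)
Step 3: +2 fires, +3 burnt (F count now 2)
Step 4: +2 fires, +2 burnt (F count now 2)
Step 5: +1 fires, +2 burnt (F count now 1)
Step 6: +2 fires, +1 burnt (F count now 2)
Step 7: +1 fires, +2 burnt (F count now 1)
Step 8: +0 fires, +1 burnt (F count now 0)
Fire out after step 8
Initially T: 15, now '.': 24
Total burnt (originally-T cells now '.'): 14

Answer: 14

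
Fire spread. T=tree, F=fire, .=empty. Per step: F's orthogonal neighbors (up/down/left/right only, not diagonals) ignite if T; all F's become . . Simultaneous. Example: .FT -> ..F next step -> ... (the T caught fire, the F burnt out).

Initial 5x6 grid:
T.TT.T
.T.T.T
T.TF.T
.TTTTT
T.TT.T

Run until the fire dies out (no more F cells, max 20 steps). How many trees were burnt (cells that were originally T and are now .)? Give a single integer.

Answer: 15

Derivation:
Step 1: +3 fires, +1 burnt (F count now 3)
Step 2: +4 fires, +3 burnt (F count now 4)
Step 3: +4 fires, +4 burnt (F count now 4)
Step 4: +2 fires, +4 burnt (F count now 2)
Step 5: +1 fires, +2 burnt (F count now 1)
Step 6: +1 fires, +1 burnt (F count now 1)
Step 7: +0 fires, +1 burnt (F count now 0)
Fire out after step 7
Initially T: 19, now '.': 26
Total burnt (originally-T cells now '.'): 15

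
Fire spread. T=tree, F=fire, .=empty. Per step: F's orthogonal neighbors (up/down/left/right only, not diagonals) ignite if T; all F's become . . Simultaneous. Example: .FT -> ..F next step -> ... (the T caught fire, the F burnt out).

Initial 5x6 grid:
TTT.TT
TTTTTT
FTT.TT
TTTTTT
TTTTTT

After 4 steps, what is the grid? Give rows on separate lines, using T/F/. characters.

Step 1: 3 trees catch fire, 1 burn out
  TTT.TT
  FTTTTT
  .FT.TT
  FTTTTT
  TTTTTT
Step 2: 5 trees catch fire, 3 burn out
  FTT.TT
  .FTTTT
  ..F.TT
  .FTTTT
  FTTTTT
Step 3: 4 trees catch fire, 5 burn out
  .FT.TT
  ..FTTT
  ....TT
  ..FTTT
  .FTTTT
Step 4: 4 trees catch fire, 4 burn out
  ..F.TT
  ...FTT
  ....TT
  ...FTT
  ..FTTT

..F.TT
...FTT
....TT
...FTT
..FTTT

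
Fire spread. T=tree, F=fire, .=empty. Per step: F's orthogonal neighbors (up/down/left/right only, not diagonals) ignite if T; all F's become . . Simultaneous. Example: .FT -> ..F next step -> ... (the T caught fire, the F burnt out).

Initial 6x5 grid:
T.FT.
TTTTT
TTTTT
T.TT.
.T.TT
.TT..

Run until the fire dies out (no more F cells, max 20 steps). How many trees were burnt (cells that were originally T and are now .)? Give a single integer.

Answer: 17

Derivation:
Step 1: +2 fires, +1 burnt (F count now 2)
Step 2: +3 fires, +2 burnt (F count now 3)
Step 3: +5 fires, +3 burnt (F count now 5)
Step 4: +4 fires, +5 burnt (F count now 4)
Step 5: +2 fires, +4 burnt (F count now 2)
Step 6: +1 fires, +2 burnt (F count now 1)
Step 7: +0 fires, +1 burnt (F count now 0)
Fire out after step 7
Initially T: 20, now '.': 27
Total burnt (originally-T cells now '.'): 17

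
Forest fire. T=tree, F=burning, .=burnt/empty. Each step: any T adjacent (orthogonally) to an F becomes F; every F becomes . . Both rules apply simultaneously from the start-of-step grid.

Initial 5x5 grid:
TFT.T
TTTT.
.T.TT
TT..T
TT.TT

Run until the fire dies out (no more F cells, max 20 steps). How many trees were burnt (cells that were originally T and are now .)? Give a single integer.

Step 1: +3 fires, +1 burnt (F count now 3)
Step 2: +3 fires, +3 burnt (F count now 3)
Step 3: +2 fires, +3 burnt (F count now 2)
Step 4: +3 fires, +2 burnt (F count now 3)
Step 5: +2 fires, +3 burnt (F count now 2)
Step 6: +1 fires, +2 burnt (F count now 1)
Step 7: +1 fires, +1 burnt (F count now 1)
Step 8: +1 fires, +1 burnt (F count now 1)
Step 9: +0 fires, +1 burnt (F count now 0)
Fire out after step 9
Initially T: 17, now '.': 24
Total burnt (originally-T cells now '.'): 16

Answer: 16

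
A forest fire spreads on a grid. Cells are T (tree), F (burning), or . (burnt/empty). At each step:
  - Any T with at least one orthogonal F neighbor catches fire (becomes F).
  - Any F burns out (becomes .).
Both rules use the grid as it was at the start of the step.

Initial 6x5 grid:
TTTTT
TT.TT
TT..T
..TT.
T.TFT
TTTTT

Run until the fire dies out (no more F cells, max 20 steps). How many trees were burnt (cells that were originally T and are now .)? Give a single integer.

Step 1: +4 fires, +1 burnt (F count now 4)
Step 2: +3 fires, +4 burnt (F count now 3)
Step 3: +1 fires, +3 burnt (F count now 1)
Step 4: +1 fires, +1 burnt (F count now 1)
Step 5: +1 fires, +1 burnt (F count now 1)
Step 6: +0 fires, +1 burnt (F count now 0)
Fire out after step 6
Initially T: 22, now '.': 18
Total burnt (originally-T cells now '.'): 10

Answer: 10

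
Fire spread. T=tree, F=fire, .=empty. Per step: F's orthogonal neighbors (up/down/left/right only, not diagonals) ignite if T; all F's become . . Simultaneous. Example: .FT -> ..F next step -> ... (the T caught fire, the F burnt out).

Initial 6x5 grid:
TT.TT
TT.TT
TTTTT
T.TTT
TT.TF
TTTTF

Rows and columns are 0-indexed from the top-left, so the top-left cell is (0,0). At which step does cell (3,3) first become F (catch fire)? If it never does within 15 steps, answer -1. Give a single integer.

Step 1: cell (3,3)='T' (+3 fires, +2 burnt)
Step 2: cell (3,3)='F' (+3 fires, +3 burnt)
  -> target ignites at step 2
Step 3: cell (3,3)='.' (+4 fires, +3 burnt)
Step 4: cell (3,3)='.' (+5 fires, +4 burnt)
Step 5: cell (3,3)='.' (+3 fires, +5 burnt)
Step 6: cell (3,3)='.' (+3 fires, +3 burnt)
Step 7: cell (3,3)='.' (+2 fires, +3 burnt)
Step 8: cell (3,3)='.' (+1 fires, +2 burnt)
Step 9: cell (3,3)='.' (+0 fires, +1 burnt)
  fire out at step 9

2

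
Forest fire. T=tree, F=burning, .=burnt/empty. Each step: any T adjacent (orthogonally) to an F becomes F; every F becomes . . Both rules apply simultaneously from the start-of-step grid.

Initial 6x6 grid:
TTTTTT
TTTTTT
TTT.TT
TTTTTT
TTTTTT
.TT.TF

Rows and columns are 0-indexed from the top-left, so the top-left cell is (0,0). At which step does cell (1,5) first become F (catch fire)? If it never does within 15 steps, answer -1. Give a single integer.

Step 1: cell (1,5)='T' (+2 fires, +1 burnt)
Step 2: cell (1,5)='T' (+2 fires, +2 burnt)
Step 3: cell (1,5)='T' (+3 fires, +2 burnt)
Step 4: cell (1,5)='F' (+4 fires, +3 burnt)
  -> target ignites at step 4
Step 5: cell (1,5)='.' (+5 fires, +4 burnt)
Step 6: cell (1,5)='.' (+6 fires, +5 burnt)
Step 7: cell (1,5)='.' (+4 fires, +6 burnt)
Step 8: cell (1,5)='.' (+3 fires, +4 burnt)
Step 9: cell (1,5)='.' (+2 fires, +3 burnt)
Step 10: cell (1,5)='.' (+1 fires, +2 burnt)
Step 11: cell (1,5)='.' (+0 fires, +1 burnt)
  fire out at step 11

4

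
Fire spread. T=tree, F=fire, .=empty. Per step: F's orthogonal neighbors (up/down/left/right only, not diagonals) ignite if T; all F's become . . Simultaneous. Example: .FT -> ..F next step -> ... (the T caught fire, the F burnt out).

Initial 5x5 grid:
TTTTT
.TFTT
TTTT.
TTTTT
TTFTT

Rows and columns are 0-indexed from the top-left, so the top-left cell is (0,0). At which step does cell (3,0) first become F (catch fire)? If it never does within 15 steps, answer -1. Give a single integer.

Step 1: cell (3,0)='T' (+7 fires, +2 burnt)
Step 2: cell (3,0)='T' (+9 fires, +7 burnt)
Step 3: cell (3,0)='F' (+5 fires, +9 burnt)
  -> target ignites at step 3
Step 4: cell (3,0)='.' (+0 fires, +5 burnt)
  fire out at step 4

3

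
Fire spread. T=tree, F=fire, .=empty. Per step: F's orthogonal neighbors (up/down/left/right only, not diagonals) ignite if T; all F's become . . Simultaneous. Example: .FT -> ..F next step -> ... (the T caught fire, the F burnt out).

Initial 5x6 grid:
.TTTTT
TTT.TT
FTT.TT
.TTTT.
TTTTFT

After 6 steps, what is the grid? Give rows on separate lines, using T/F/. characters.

Step 1: 5 trees catch fire, 2 burn out
  .TTTTT
  FTT.TT
  .FT.TT
  .TTTF.
  TTTF.F
Step 2: 6 trees catch fire, 5 burn out
  .TTTTT
  .FT.TT
  ..F.FT
  .FTF..
  TTF...
Step 3: 6 trees catch fire, 6 burn out
  .FTTTT
  ..F.FT
  .....F
  ..F...
  TF....
Step 4: 4 trees catch fire, 6 burn out
  ..FTFT
  .....F
  ......
  ......
  F.....
Step 5: 2 trees catch fire, 4 burn out
  ...F.F
  ......
  ......
  ......
  ......
Step 6: 0 trees catch fire, 2 burn out
  ......
  ......
  ......
  ......
  ......

......
......
......
......
......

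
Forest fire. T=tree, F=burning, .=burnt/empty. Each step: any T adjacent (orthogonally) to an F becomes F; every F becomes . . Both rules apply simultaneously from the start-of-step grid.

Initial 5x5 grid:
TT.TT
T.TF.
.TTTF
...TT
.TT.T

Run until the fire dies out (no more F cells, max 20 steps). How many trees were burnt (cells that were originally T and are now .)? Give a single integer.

Answer: 9

Derivation:
Step 1: +4 fires, +2 burnt (F count now 4)
Step 2: +4 fires, +4 burnt (F count now 4)
Step 3: +1 fires, +4 burnt (F count now 1)
Step 4: +0 fires, +1 burnt (F count now 0)
Fire out after step 4
Initially T: 14, now '.': 20
Total burnt (originally-T cells now '.'): 9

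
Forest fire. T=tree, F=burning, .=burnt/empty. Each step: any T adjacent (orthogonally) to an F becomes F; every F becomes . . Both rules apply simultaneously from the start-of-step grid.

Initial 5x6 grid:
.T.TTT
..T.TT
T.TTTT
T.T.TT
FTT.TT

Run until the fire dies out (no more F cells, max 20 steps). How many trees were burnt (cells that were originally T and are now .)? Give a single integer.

Answer: 19

Derivation:
Step 1: +2 fires, +1 burnt (F count now 2)
Step 2: +2 fires, +2 burnt (F count now 2)
Step 3: +1 fires, +2 burnt (F count now 1)
Step 4: +1 fires, +1 burnt (F count now 1)
Step 5: +2 fires, +1 burnt (F count now 2)
Step 6: +1 fires, +2 burnt (F count now 1)
Step 7: +3 fires, +1 burnt (F count now 3)
Step 8: +4 fires, +3 burnt (F count now 4)
Step 9: +3 fires, +4 burnt (F count now 3)
Step 10: +0 fires, +3 burnt (F count now 0)
Fire out after step 10
Initially T: 20, now '.': 29
Total burnt (originally-T cells now '.'): 19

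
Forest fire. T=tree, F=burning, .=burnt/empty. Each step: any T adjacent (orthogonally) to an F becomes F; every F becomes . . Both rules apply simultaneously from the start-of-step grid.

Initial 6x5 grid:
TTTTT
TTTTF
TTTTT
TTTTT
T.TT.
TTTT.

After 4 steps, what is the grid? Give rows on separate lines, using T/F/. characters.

Step 1: 3 trees catch fire, 1 burn out
  TTTTF
  TTTF.
  TTTTF
  TTTTT
  T.TT.
  TTTT.
Step 2: 4 trees catch fire, 3 burn out
  TTTF.
  TTF..
  TTTF.
  TTTTF
  T.TT.
  TTTT.
Step 3: 4 trees catch fire, 4 burn out
  TTF..
  TF...
  TTF..
  TTTF.
  T.TT.
  TTTT.
Step 4: 5 trees catch fire, 4 burn out
  TF...
  F....
  TF...
  TTF..
  T.TF.
  TTTT.

TF...
F....
TF...
TTF..
T.TF.
TTTT.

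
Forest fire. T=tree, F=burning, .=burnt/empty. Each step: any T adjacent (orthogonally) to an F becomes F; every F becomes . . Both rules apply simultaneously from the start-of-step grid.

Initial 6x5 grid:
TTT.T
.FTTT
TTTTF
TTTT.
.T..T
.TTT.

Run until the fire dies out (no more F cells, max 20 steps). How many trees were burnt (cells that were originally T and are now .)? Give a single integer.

Answer: 19

Derivation:
Step 1: +5 fires, +2 burnt (F count now 5)
Step 2: +8 fires, +5 burnt (F count now 8)
Step 3: +3 fires, +8 burnt (F count now 3)
Step 4: +1 fires, +3 burnt (F count now 1)
Step 5: +1 fires, +1 burnt (F count now 1)
Step 6: +1 fires, +1 burnt (F count now 1)
Step 7: +0 fires, +1 burnt (F count now 0)
Fire out after step 7
Initially T: 20, now '.': 29
Total burnt (originally-T cells now '.'): 19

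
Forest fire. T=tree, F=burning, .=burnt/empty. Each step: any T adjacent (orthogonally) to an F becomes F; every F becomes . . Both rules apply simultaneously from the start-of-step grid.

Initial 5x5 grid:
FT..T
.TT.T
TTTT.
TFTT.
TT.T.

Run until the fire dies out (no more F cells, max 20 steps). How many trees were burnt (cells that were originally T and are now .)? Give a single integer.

Step 1: +5 fires, +2 burnt (F count now 5)
Step 2: +5 fires, +5 burnt (F count now 5)
Step 3: +3 fires, +5 burnt (F count now 3)
Step 4: +0 fires, +3 burnt (F count now 0)
Fire out after step 4
Initially T: 15, now '.': 23
Total burnt (originally-T cells now '.'): 13

Answer: 13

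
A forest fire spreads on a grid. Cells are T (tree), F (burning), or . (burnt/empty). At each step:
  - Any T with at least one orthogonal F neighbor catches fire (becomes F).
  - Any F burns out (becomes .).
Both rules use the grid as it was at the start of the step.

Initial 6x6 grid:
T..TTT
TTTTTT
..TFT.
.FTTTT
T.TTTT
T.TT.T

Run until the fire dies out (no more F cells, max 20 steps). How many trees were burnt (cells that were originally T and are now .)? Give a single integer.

Answer: 23

Derivation:
Step 1: +5 fires, +2 burnt (F count now 5)
Step 2: +6 fires, +5 burnt (F count now 6)
Step 3: +7 fires, +6 burnt (F count now 7)
Step 4: +3 fires, +7 burnt (F count now 3)
Step 5: +2 fires, +3 burnt (F count now 2)
Step 6: +0 fires, +2 burnt (F count now 0)
Fire out after step 6
Initially T: 25, now '.': 34
Total burnt (originally-T cells now '.'): 23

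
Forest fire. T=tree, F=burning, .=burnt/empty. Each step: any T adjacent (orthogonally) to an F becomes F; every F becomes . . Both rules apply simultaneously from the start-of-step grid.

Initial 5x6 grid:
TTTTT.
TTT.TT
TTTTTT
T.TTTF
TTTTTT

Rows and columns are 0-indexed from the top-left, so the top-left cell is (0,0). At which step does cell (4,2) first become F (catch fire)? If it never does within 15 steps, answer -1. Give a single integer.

Step 1: cell (4,2)='T' (+3 fires, +1 burnt)
Step 2: cell (4,2)='T' (+4 fires, +3 burnt)
Step 3: cell (4,2)='T' (+4 fires, +4 burnt)
Step 4: cell (4,2)='F' (+3 fires, +4 burnt)
  -> target ignites at step 4
Step 5: cell (4,2)='.' (+4 fires, +3 burnt)
Step 6: cell (4,2)='.' (+4 fires, +4 burnt)
Step 7: cell (4,2)='.' (+3 fires, +4 burnt)
Step 8: cell (4,2)='.' (+1 fires, +3 burnt)
Step 9: cell (4,2)='.' (+0 fires, +1 burnt)
  fire out at step 9

4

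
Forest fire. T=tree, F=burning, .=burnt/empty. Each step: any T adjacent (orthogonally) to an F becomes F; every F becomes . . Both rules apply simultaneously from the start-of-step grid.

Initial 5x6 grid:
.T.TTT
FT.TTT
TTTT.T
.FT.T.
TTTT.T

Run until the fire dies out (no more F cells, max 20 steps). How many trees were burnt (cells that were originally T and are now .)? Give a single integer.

Answer: 18

Derivation:
Step 1: +5 fires, +2 burnt (F count now 5)
Step 2: +4 fires, +5 burnt (F count now 4)
Step 3: +2 fires, +4 burnt (F count now 2)
Step 4: +1 fires, +2 burnt (F count now 1)
Step 5: +2 fires, +1 burnt (F count now 2)
Step 6: +2 fires, +2 burnt (F count now 2)
Step 7: +2 fires, +2 burnt (F count now 2)
Step 8: +0 fires, +2 burnt (F count now 0)
Fire out after step 8
Initially T: 20, now '.': 28
Total burnt (originally-T cells now '.'): 18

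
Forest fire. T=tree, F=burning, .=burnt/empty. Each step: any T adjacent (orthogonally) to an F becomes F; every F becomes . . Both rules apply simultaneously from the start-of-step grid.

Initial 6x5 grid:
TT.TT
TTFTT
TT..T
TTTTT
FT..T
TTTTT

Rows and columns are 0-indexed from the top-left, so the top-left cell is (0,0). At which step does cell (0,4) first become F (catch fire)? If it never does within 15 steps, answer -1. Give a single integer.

Step 1: cell (0,4)='T' (+5 fires, +2 burnt)
Step 2: cell (0,4)='T' (+8 fires, +5 burnt)
Step 3: cell (0,4)='F' (+5 fires, +8 burnt)
  -> target ignites at step 3
Step 4: cell (0,4)='.' (+3 fires, +5 burnt)
Step 5: cell (0,4)='.' (+2 fires, +3 burnt)
Step 6: cell (0,4)='.' (+0 fires, +2 burnt)
  fire out at step 6

3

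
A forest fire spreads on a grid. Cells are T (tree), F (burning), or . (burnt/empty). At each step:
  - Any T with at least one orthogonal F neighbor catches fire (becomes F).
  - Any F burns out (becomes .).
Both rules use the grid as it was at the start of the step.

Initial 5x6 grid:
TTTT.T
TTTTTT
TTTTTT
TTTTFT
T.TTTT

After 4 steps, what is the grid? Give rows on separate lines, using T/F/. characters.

Step 1: 4 trees catch fire, 1 burn out
  TTTT.T
  TTTTTT
  TTTTFT
  TTTF.F
  T.TTFT
Step 2: 6 trees catch fire, 4 burn out
  TTTT.T
  TTTTFT
  TTTF.F
  TTF...
  T.TF.F
Step 3: 5 trees catch fire, 6 burn out
  TTTT.T
  TTTF.F
  TTF...
  TF....
  T.F...
Step 4: 5 trees catch fire, 5 burn out
  TTTF.F
  TTF...
  TF....
  F.....
  T.....

TTTF.F
TTF...
TF....
F.....
T.....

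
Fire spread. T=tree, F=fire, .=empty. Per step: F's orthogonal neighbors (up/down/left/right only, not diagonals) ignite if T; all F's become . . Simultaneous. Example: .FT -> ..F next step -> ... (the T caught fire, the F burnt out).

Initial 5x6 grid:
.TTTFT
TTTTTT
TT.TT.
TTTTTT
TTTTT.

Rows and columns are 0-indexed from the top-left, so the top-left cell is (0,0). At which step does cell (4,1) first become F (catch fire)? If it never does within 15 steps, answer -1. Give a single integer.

Step 1: cell (4,1)='T' (+3 fires, +1 burnt)
Step 2: cell (4,1)='T' (+4 fires, +3 burnt)
Step 3: cell (4,1)='T' (+4 fires, +4 burnt)
Step 4: cell (4,1)='T' (+4 fires, +4 burnt)
Step 5: cell (4,1)='T' (+4 fires, +4 burnt)
Step 6: cell (4,1)='T' (+3 fires, +4 burnt)
Step 7: cell (4,1)='F' (+2 fires, +3 burnt)
  -> target ignites at step 7
Step 8: cell (4,1)='.' (+1 fires, +2 burnt)
Step 9: cell (4,1)='.' (+0 fires, +1 burnt)
  fire out at step 9

7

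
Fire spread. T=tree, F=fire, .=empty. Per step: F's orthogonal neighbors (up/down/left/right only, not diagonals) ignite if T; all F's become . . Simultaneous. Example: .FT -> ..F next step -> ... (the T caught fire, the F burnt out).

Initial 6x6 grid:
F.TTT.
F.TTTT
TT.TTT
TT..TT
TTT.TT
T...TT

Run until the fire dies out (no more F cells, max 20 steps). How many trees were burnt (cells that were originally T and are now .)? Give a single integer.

Answer: 8

Derivation:
Step 1: +1 fires, +2 burnt (F count now 1)
Step 2: +2 fires, +1 burnt (F count now 2)
Step 3: +2 fires, +2 burnt (F count now 2)
Step 4: +2 fires, +2 burnt (F count now 2)
Step 5: +1 fires, +2 burnt (F count now 1)
Step 6: +0 fires, +1 burnt (F count now 0)
Fire out after step 6
Initially T: 24, now '.': 20
Total burnt (originally-T cells now '.'): 8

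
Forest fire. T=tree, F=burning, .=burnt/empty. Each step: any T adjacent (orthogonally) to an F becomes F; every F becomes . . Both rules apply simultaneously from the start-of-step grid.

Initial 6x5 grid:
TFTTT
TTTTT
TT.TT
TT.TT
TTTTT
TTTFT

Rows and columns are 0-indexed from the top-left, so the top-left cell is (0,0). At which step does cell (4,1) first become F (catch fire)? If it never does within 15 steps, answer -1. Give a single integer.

Step 1: cell (4,1)='T' (+6 fires, +2 burnt)
Step 2: cell (4,1)='T' (+8 fires, +6 burnt)
Step 3: cell (4,1)='F' (+8 fires, +8 burnt)
  -> target ignites at step 3
Step 4: cell (4,1)='.' (+4 fires, +8 burnt)
Step 5: cell (4,1)='.' (+0 fires, +4 burnt)
  fire out at step 5

3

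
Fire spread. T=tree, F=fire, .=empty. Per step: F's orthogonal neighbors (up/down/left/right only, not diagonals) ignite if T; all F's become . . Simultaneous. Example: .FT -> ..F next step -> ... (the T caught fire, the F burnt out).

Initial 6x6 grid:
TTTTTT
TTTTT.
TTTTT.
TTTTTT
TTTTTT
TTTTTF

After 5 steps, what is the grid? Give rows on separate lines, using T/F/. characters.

Step 1: 2 trees catch fire, 1 burn out
  TTTTTT
  TTTTT.
  TTTTT.
  TTTTTT
  TTTTTF
  TTTTF.
Step 2: 3 trees catch fire, 2 burn out
  TTTTTT
  TTTTT.
  TTTTT.
  TTTTTF
  TTTTF.
  TTTF..
Step 3: 3 trees catch fire, 3 burn out
  TTTTTT
  TTTTT.
  TTTTT.
  TTTTF.
  TTTF..
  TTF...
Step 4: 4 trees catch fire, 3 burn out
  TTTTTT
  TTTTT.
  TTTTF.
  TTTF..
  TTF...
  TF....
Step 5: 5 trees catch fire, 4 burn out
  TTTTTT
  TTTTF.
  TTTF..
  TTF...
  TF....
  F.....

TTTTTT
TTTTF.
TTTF..
TTF...
TF....
F.....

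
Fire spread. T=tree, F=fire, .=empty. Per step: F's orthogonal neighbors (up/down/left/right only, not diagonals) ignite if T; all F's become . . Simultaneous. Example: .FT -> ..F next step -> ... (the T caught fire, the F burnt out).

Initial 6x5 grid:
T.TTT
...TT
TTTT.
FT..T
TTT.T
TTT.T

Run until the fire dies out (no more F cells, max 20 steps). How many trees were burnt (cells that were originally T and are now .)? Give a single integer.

Answer: 16

Derivation:
Step 1: +3 fires, +1 burnt (F count now 3)
Step 2: +3 fires, +3 burnt (F count now 3)
Step 3: +3 fires, +3 burnt (F count now 3)
Step 4: +2 fires, +3 burnt (F count now 2)
Step 5: +1 fires, +2 burnt (F count now 1)
Step 6: +2 fires, +1 burnt (F count now 2)
Step 7: +2 fires, +2 burnt (F count now 2)
Step 8: +0 fires, +2 burnt (F count now 0)
Fire out after step 8
Initially T: 20, now '.': 26
Total burnt (originally-T cells now '.'): 16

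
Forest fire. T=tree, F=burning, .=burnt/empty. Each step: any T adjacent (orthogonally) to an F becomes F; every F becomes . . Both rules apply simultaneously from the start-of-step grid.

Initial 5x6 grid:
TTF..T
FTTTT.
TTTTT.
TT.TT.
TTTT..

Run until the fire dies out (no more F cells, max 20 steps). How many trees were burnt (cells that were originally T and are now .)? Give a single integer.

Answer: 19

Derivation:
Step 1: +5 fires, +2 burnt (F count now 5)
Step 2: +4 fires, +5 burnt (F count now 4)
Step 3: +4 fires, +4 burnt (F count now 4)
Step 4: +3 fires, +4 burnt (F count now 3)
Step 5: +3 fires, +3 burnt (F count now 3)
Step 6: +0 fires, +3 burnt (F count now 0)
Fire out after step 6
Initially T: 20, now '.': 29
Total burnt (originally-T cells now '.'): 19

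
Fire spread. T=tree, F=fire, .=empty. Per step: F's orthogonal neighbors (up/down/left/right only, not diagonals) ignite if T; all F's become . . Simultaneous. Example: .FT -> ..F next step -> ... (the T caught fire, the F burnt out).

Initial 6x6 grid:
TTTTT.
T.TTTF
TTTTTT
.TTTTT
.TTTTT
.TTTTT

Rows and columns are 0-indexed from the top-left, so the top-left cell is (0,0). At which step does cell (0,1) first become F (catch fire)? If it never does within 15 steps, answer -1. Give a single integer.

Step 1: cell (0,1)='T' (+2 fires, +1 burnt)
Step 2: cell (0,1)='T' (+4 fires, +2 burnt)
Step 3: cell (0,1)='T' (+5 fires, +4 burnt)
Step 4: cell (0,1)='T' (+5 fires, +5 burnt)
Step 5: cell (0,1)='F' (+5 fires, +5 burnt)
  -> target ignites at step 5
Step 6: cell (0,1)='.' (+5 fires, +5 burnt)
Step 7: cell (0,1)='.' (+3 fires, +5 burnt)
Step 8: cell (0,1)='.' (+1 fires, +3 burnt)
Step 9: cell (0,1)='.' (+0 fires, +1 burnt)
  fire out at step 9

5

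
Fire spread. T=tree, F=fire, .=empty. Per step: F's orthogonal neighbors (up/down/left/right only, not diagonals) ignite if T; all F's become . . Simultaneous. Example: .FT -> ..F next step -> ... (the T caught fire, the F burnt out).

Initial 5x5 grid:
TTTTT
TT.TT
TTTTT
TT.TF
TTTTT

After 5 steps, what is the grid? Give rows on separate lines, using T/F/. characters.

Step 1: 3 trees catch fire, 1 burn out
  TTTTT
  TT.TT
  TTTTF
  TT.F.
  TTTTF
Step 2: 3 trees catch fire, 3 burn out
  TTTTT
  TT.TF
  TTTF.
  TT...
  TTTF.
Step 3: 4 trees catch fire, 3 burn out
  TTTTF
  TT.F.
  TTF..
  TT...
  TTF..
Step 4: 3 trees catch fire, 4 burn out
  TTTF.
  TT...
  TF...
  TT...
  TF...
Step 5: 5 trees catch fire, 3 burn out
  TTF..
  TF...
  F....
  TF...
  F....

TTF..
TF...
F....
TF...
F....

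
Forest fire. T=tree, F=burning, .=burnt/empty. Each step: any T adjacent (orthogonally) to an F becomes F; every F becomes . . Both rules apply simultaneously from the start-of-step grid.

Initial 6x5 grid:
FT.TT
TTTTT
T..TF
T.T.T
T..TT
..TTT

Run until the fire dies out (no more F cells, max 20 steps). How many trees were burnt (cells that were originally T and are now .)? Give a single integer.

Step 1: +5 fires, +2 burnt (F count now 5)
Step 2: +5 fires, +5 burnt (F count now 5)
Step 3: +5 fires, +5 burnt (F count now 5)
Step 4: +2 fires, +5 burnt (F count now 2)
Step 5: +1 fires, +2 burnt (F count now 1)
Step 6: +0 fires, +1 burnt (F count now 0)
Fire out after step 6
Initially T: 19, now '.': 29
Total burnt (originally-T cells now '.'): 18

Answer: 18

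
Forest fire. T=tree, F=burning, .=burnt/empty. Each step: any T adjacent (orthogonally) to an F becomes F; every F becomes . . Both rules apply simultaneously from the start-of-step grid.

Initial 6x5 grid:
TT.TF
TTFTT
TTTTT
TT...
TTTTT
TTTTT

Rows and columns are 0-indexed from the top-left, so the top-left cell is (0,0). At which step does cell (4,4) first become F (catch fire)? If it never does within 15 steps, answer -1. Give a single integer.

Step 1: cell (4,4)='T' (+5 fires, +2 burnt)
Step 2: cell (4,4)='T' (+5 fires, +5 burnt)
Step 3: cell (4,4)='T' (+3 fires, +5 burnt)
Step 4: cell (4,4)='T' (+2 fires, +3 burnt)
Step 5: cell (4,4)='T' (+3 fires, +2 burnt)
Step 6: cell (4,4)='T' (+3 fires, +3 burnt)
Step 7: cell (4,4)='F' (+2 fires, +3 burnt)
  -> target ignites at step 7
Step 8: cell (4,4)='.' (+1 fires, +2 burnt)
Step 9: cell (4,4)='.' (+0 fires, +1 burnt)
  fire out at step 9

7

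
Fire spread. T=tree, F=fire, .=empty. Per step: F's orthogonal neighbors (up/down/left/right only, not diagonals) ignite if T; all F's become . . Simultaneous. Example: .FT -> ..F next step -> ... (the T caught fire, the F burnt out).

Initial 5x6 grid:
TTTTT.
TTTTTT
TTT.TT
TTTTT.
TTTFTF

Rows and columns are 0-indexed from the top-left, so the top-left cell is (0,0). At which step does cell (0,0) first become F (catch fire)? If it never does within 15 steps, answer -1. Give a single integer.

Step 1: cell (0,0)='T' (+3 fires, +2 burnt)
Step 2: cell (0,0)='T' (+3 fires, +3 burnt)
Step 3: cell (0,0)='T' (+4 fires, +3 burnt)
Step 4: cell (0,0)='T' (+5 fires, +4 burnt)
Step 5: cell (0,0)='T' (+6 fires, +5 burnt)
Step 6: cell (0,0)='T' (+3 fires, +6 burnt)
Step 7: cell (0,0)='F' (+1 fires, +3 burnt)
  -> target ignites at step 7
Step 8: cell (0,0)='.' (+0 fires, +1 burnt)
  fire out at step 8

7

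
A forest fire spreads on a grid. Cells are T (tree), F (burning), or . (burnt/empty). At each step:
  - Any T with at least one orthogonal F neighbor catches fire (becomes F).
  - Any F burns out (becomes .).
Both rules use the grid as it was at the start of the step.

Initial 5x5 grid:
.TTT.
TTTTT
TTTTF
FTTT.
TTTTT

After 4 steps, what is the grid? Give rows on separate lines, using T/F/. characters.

Step 1: 5 trees catch fire, 2 burn out
  .TTT.
  TTTTF
  FTTF.
  .FTT.
  FTTTT
Step 2: 7 trees catch fire, 5 burn out
  .TTT.
  FTTF.
  .FF..
  ..FF.
  .FTTT
Step 3: 5 trees catch fire, 7 burn out
  .TTF.
  .FF..
  .....
  .....
  ..FFT
Step 4: 3 trees catch fire, 5 burn out
  .FF..
  .....
  .....
  .....
  ....F

.FF..
.....
.....
.....
....F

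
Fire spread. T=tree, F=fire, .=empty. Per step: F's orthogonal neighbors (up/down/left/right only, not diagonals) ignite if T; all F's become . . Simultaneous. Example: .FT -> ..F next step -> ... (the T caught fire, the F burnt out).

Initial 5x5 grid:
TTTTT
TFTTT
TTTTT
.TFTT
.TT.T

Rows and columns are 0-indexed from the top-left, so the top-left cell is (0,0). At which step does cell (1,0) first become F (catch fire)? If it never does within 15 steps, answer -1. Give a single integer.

Step 1: cell (1,0)='F' (+8 fires, +2 burnt)
  -> target ignites at step 1
Step 2: cell (1,0)='.' (+7 fires, +8 burnt)
Step 3: cell (1,0)='.' (+4 fires, +7 burnt)
Step 4: cell (1,0)='.' (+1 fires, +4 burnt)
Step 5: cell (1,0)='.' (+0 fires, +1 burnt)
  fire out at step 5

1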